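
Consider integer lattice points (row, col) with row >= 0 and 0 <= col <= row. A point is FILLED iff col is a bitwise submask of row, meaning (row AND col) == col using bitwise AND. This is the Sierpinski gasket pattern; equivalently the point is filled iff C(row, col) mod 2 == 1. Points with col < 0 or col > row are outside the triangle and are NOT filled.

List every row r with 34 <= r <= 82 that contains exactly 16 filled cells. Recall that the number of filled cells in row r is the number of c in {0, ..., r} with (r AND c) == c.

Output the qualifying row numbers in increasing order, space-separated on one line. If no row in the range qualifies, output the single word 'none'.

Answer: 39 43 45 46 51 53 54 57 58 60 71 75 77 78

Derivation:
Row r has 2^popcount(r) filled cells, so we need popcount(r) = log2(16) = 4.
Scan r = 34..82 and keep those with exactly 4 one-bits:
r=34=100010 popcount=2 -> skip
r=35=100011 popcount=3 -> skip
r=36=100100 popcount=2 -> skip
r=37=100101 popcount=3 -> skip
r=38=100110 popcount=3 -> skip
r=39=100111 popcount=4 -> KEEP
r=40=101000 popcount=2 -> skip
r=41=101001 popcount=3 -> skip
r=42=101010 popcount=3 -> skip
r=43=101011 popcount=4 -> KEEP
r=44=101100 popcount=3 -> skip
r=45=101101 popcount=4 -> KEEP
r=46=101110 popcount=4 -> KEEP
r=47=101111 popcount=5 -> skip
r=48=110000 popcount=2 -> skip
r=49=110001 popcount=3 -> skip
r=50=110010 popcount=3 -> skip
r=51=110011 popcount=4 -> KEEP
r=52=110100 popcount=3 -> skip
r=53=110101 popcount=4 -> KEEP
r=54=110110 popcount=4 -> KEEP
r=55=110111 popcount=5 -> skip
r=56=111000 popcount=3 -> skip
r=57=111001 popcount=4 -> KEEP
r=58=111010 popcount=4 -> KEEP
r=59=111011 popcount=5 -> skip
r=60=111100 popcount=4 -> KEEP
r=61=111101 popcount=5 -> skip
r=62=111110 popcount=5 -> skip
r=63=111111 popcount=6 -> skip
r=64=1000000 popcount=1 -> skip
r=65=1000001 popcount=2 -> skip
r=66=1000010 popcount=2 -> skip
r=67=1000011 popcount=3 -> skip
r=68=1000100 popcount=2 -> skip
r=69=1000101 popcount=3 -> skip
r=70=1000110 popcount=3 -> skip
r=71=1000111 popcount=4 -> KEEP
r=72=1001000 popcount=2 -> skip
r=73=1001001 popcount=3 -> skip
r=74=1001010 popcount=3 -> skip
r=75=1001011 popcount=4 -> KEEP
r=76=1001100 popcount=3 -> skip
r=77=1001101 popcount=4 -> KEEP
r=78=1001110 popcount=4 -> KEEP
r=79=1001111 popcount=5 -> skip
r=80=1010000 popcount=2 -> skip
r=81=1010001 popcount=3 -> skip
r=82=1010010 popcount=3 -> skip
Kept rows: 39 43 45 46 51 53 54 57 58 60 71 75 77 78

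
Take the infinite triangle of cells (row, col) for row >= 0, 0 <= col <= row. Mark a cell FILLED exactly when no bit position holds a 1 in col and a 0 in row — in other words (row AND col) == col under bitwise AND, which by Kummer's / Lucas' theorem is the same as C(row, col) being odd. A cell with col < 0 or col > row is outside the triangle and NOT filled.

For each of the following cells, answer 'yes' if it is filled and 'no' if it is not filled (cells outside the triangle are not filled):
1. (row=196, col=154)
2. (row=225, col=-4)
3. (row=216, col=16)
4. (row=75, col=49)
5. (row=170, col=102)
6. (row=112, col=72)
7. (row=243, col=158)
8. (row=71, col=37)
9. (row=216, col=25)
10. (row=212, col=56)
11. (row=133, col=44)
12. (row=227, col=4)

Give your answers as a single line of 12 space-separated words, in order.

(196,154): row=0b11000100, col=0b10011010, row AND col = 0b10000000 = 128; 128 != 154 -> empty
(225,-4): col outside [0, 225] -> not filled
(216,16): row=0b11011000, col=0b10000, row AND col = 0b10000 = 16; 16 == 16 -> filled
(75,49): row=0b1001011, col=0b110001, row AND col = 0b1 = 1; 1 != 49 -> empty
(170,102): row=0b10101010, col=0b1100110, row AND col = 0b100010 = 34; 34 != 102 -> empty
(112,72): row=0b1110000, col=0b1001000, row AND col = 0b1000000 = 64; 64 != 72 -> empty
(243,158): row=0b11110011, col=0b10011110, row AND col = 0b10010010 = 146; 146 != 158 -> empty
(71,37): row=0b1000111, col=0b100101, row AND col = 0b101 = 5; 5 != 37 -> empty
(216,25): row=0b11011000, col=0b11001, row AND col = 0b11000 = 24; 24 != 25 -> empty
(212,56): row=0b11010100, col=0b111000, row AND col = 0b10000 = 16; 16 != 56 -> empty
(133,44): row=0b10000101, col=0b101100, row AND col = 0b100 = 4; 4 != 44 -> empty
(227,4): row=0b11100011, col=0b100, row AND col = 0b0 = 0; 0 != 4 -> empty

Answer: no no yes no no no no no no no no no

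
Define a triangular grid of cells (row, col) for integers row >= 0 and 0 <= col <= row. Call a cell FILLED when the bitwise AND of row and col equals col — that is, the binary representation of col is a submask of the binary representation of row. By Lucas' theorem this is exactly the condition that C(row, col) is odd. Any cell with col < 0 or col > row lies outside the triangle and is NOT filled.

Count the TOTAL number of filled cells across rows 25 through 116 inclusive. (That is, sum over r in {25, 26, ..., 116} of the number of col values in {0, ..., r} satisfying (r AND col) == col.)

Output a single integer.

Answer: 1488

Derivation:
r25=11001 pc3: +8 =8
r26=11010 pc3: +8 =16
r27=11011 pc4: +16 =32
r28=11100 pc3: +8 =40
r29=11101 pc4: +16 =56
r30=11110 pc4: +16 =72
r31=11111 pc5: +32 =104
r32=100000 pc1: +2 =106
r33=100001 pc2: +4 =110
r34=100010 pc2: +4 =114
r35=100011 pc3: +8 =122
r36=100100 pc2: +4 =126
r37=100101 pc3: +8 =134
r38=100110 pc3: +8 =142
r39=100111 pc4: +16 =158
r40=101000 pc2: +4 =162
r41=101001 pc3: +8 =170
r42=101010 pc3: +8 =178
r43=101011 pc4: +16 =194
r44=101100 pc3: +8 =202
r45=101101 pc4: +16 =218
r46=101110 pc4: +16 =234
r47=101111 pc5: +32 =266
r48=110000 pc2: +4 =270
r49=110001 pc3: +8 =278
r50=110010 pc3: +8 =286
r51=110011 pc4: +16 =302
r52=110100 pc3: +8 =310
r53=110101 pc4: +16 =326
r54=110110 pc4: +16 =342
r55=110111 pc5: +32 =374
r56=111000 pc3: +8 =382
r57=111001 pc4: +16 =398
r58=111010 pc4: +16 =414
r59=111011 pc5: +32 =446
r60=111100 pc4: +16 =462
r61=111101 pc5: +32 =494
r62=111110 pc5: +32 =526
r63=111111 pc6: +64 =590
r64=1000000 pc1: +2 =592
r65=1000001 pc2: +4 =596
r66=1000010 pc2: +4 =600
r67=1000011 pc3: +8 =608
r68=1000100 pc2: +4 =612
r69=1000101 pc3: +8 =620
r70=1000110 pc3: +8 =628
r71=1000111 pc4: +16 =644
r72=1001000 pc2: +4 =648
r73=1001001 pc3: +8 =656
r74=1001010 pc3: +8 =664
r75=1001011 pc4: +16 =680
r76=1001100 pc3: +8 =688
r77=1001101 pc4: +16 =704
r78=1001110 pc4: +16 =720
r79=1001111 pc5: +32 =752
r80=1010000 pc2: +4 =756
r81=1010001 pc3: +8 =764
r82=1010010 pc3: +8 =772
r83=1010011 pc4: +16 =788
r84=1010100 pc3: +8 =796
r85=1010101 pc4: +16 =812
r86=1010110 pc4: +16 =828
r87=1010111 pc5: +32 =860
r88=1011000 pc3: +8 =868
r89=1011001 pc4: +16 =884
r90=1011010 pc4: +16 =900
r91=1011011 pc5: +32 =932
r92=1011100 pc4: +16 =948
r93=1011101 pc5: +32 =980
r94=1011110 pc5: +32 =1012
r95=1011111 pc6: +64 =1076
r96=1100000 pc2: +4 =1080
r97=1100001 pc3: +8 =1088
r98=1100010 pc3: +8 =1096
r99=1100011 pc4: +16 =1112
r100=1100100 pc3: +8 =1120
r101=1100101 pc4: +16 =1136
r102=1100110 pc4: +16 =1152
r103=1100111 pc5: +32 =1184
r104=1101000 pc3: +8 =1192
r105=1101001 pc4: +16 =1208
r106=1101010 pc4: +16 =1224
r107=1101011 pc5: +32 =1256
r108=1101100 pc4: +16 =1272
r109=1101101 pc5: +32 =1304
r110=1101110 pc5: +32 =1336
r111=1101111 pc6: +64 =1400
r112=1110000 pc3: +8 =1408
r113=1110001 pc4: +16 =1424
r114=1110010 pc4: +16 =1440
r115=1110011 pc5: +32 =1472
r116=1110100 pc4: +16 =1488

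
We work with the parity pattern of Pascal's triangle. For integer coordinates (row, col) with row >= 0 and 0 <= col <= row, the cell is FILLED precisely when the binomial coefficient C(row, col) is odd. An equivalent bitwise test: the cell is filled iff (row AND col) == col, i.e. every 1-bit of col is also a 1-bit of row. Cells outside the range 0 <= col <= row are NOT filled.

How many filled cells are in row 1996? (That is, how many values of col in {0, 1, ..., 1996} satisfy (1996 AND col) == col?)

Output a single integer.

1996 in binary = 11111001100
popcount(1996) = number of 1-bits in 11111001100 = 7
A col c satisfies (1996 AND c) == c iff every set bit of c is also set in 1996; each of the 7 set bits of 1996 can independently be on or off in c.
count = 2^7 = 128

Answer: 128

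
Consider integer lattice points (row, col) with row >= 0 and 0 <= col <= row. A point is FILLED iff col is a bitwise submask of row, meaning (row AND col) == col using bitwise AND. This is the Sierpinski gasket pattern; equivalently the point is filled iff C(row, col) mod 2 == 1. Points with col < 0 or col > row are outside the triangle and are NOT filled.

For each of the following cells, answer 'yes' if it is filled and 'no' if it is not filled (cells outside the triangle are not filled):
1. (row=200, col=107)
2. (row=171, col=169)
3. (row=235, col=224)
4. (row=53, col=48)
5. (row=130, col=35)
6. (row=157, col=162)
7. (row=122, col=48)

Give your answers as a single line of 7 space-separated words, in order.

(200,107): row=0b11001000, col=0b1101011, row AND col = 0b1001000 = 72; 72 != 107 -> empty
(171,169): row=0b10101011, col=0b10101001, row AND col = 0b10101001 = 169; 169 == 169 -> filled
(235,224): row=0b11101011, col=0b11100000, row AND col = 0b11100000 = 224; 224 == 224 -> filled
(53,48): row=0b110101, col=0b110000, row AND col = 0b110000 = 48; 48 == 48 -> filled
(130,35): row=0b10000010, col=0b100011, row AND col = 0b10 = 2; 2 != 35 -> empty
(157,162): col outside [0, 157] -> not filled
(122,48): row=0b1111010, col=0b110000, row AND col = 0b110000 = 48; 48 == 48 -> filled

Answer: no yes yes yes no no yes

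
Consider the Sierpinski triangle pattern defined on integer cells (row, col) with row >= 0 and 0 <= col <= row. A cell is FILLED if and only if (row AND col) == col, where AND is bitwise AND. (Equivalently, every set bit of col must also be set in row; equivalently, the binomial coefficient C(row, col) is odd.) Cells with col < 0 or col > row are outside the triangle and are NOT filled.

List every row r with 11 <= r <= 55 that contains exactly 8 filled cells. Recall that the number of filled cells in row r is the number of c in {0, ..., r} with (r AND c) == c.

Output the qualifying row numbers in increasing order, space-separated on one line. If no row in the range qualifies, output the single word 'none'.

Row r has 2^popcount(r) filled cells, so we need popcount(r) = log2(8) = 3.
Scan r = 11..55 and keep those with exactly 3 one-bits:
r=11=1011 popcount=3 -> KEEP
r=12=1100 popcount=2 -> skip
r=13=1101 popcount=3 -> KEEP
r=14=1110 popcount=3 -> KEEP
r=15=1111 popcount=4 -> skip
r=16=10000 popcount=1 -> skip
r=17=10001 popcount=2 -> skip
r=18=10010 popcount=2 -> skip
r=19=10011 popcount=3 -> KEEP
r=20=10100 popcount=2 -> skip
r=21=10101 popcount=3 -> KEEP
r=22=10110 popcount=3 -> KEEP
r=23=10111 popcount=4 -> skip
r=24=11000 popcount=2 -> skip
r=25=11001 popcount=3 -> KEEP
r=26=11010 popcount=3 -> KEEP
r=27=11011 popcount=4 -> skip
r=28=11100 popcount=3 -> KEEP
r=29=11101 popcount=4 -> skip
r=30=11110 popcount=4 -> skip
r=31=11111 popcount=5 -> skip
r=32=100000 popcount=1 -> skip
r=33=100001 popcount=2 -> skip
r=34=100010 popcount=2 -> skip
r=35=100011 popcount=3 -> KEEP
r=36=100100 popcount=2 -> skip
r=37=100101 popcount=3 -> KEEP
r=38=100110 popcount=3 -> KEEP
r=39=100111 popcount=4 -> skip
r=40=101000 popcount=2 -> skip
r=41=101001 popcount=3 -> KEEP
r=42=101010 popcount=3 -> KEEP
r=43=101011 popcount=4 -> skip
r=44=101100 popcount=3 -> KEEP
r=45=101101 popcount=4 -> skip
r=46=101110 popcount=4 -> skip
r=47=101111 popcount=5 -> skip
r=48=110000 popcount=2 -> skip
r=49=110001 popcount=3 -> KEEP
r=50=110010 popcount=3 -> KEEP
r=51=110011 popcount=4 -> skip
r=52=110100 popcount=3 -> KEEP
r=53=110101 popcount=4 -> skip
r=54=110110 popcount=4 -> skip
r=55=110111 popcount=5 -> skip
Kept rows: 11 13 14 19 21 22 25 26 28 35 37 38 41 42 44 49 50 52

Answer: 11 13 14 19 21 22 25 26 28 35 37 38 41 42 44 49 50 52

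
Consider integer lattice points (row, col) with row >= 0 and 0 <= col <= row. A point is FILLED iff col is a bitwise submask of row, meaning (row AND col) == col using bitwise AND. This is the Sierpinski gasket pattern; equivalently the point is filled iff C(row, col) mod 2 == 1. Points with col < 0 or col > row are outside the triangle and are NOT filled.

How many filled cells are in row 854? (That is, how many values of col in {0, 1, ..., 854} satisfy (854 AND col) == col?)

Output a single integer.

854 in binary = 1101010110
popcount(854) = number of 1-bits in 1101010110 = 6
A col c satisfies (854 AND c) == c iff every set bit of c is also set in 854; each of the 6 set bits of 854 can independently be on or off in c.
count = 2^6 = 64

Answer: 64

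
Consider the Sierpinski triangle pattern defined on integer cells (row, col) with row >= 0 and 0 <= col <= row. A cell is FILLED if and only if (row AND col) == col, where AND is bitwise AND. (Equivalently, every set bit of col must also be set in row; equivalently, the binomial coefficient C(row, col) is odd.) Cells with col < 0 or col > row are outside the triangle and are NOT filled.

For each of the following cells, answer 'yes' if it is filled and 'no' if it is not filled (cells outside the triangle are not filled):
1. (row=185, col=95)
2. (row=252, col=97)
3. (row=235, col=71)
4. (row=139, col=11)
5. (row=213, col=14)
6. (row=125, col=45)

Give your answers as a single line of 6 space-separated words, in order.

Answer: no no no yes no yes

Derivation:
(185,95): row=0b10111001, col=0b1011111, row AND col = 0b11001 = 25; 25 != 95 -> empty
(252,97): row=0b11111100, col=0b1100001, row AND col = 0b1100000 = 96; 96 != 97 -> empty
(235,71): row=0b11101011, col=0b1000111, row AND col = 0b1000011 = 67; 67 != 71 -> empty
(139,11): row=0b10001011, col=0b1011, row AND col = 0b1011 = 11; 11 == 11 -> filled
(213,14): row=0b11010101, col=0b1110, row AND col = 0b100 = 4; 4 != 14 -> empty
(125,45): row=0b1111101, col=0b101101, row AND col = 0b101101 = 45; 45 == 45 -> filled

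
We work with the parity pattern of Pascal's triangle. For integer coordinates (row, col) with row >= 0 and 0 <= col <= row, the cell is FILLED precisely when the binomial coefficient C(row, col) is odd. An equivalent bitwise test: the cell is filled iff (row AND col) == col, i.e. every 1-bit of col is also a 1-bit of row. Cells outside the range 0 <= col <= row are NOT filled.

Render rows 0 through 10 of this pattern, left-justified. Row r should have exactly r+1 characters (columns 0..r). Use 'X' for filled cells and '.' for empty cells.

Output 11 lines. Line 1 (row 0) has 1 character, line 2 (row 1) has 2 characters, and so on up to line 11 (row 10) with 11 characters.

r0=0: X
r1=1: XX
r2=10: X.X
r3=11: XXXX
r4=100: X...X
r5=101: XX..XX
r6=110: X.X.X.X
r7=111: XXXXXXXX
r8=1000: X.......X
r9=1001: XX......XX
r10=1010: X.X.....X.X

Answer: X
XX
X.X
XXXX
X...X
XX..XX
X.X.X.X
XXXXXXXX
X.......X
XX......XX
X.X.....X.X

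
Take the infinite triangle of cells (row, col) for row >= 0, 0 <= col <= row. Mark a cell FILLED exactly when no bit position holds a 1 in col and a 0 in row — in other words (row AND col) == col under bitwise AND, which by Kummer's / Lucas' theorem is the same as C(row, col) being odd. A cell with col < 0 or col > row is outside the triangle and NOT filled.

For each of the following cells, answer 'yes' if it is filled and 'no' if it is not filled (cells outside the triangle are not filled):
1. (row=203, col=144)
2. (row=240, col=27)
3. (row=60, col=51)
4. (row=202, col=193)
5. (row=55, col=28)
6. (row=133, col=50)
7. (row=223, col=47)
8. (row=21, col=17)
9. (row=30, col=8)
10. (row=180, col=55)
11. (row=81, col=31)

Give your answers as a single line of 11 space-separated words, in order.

Answer: no no no no no no no yes yes no no

Derivation:
(203,144): row=0b11001011, col=0b10010000, row AND col = 0b10000000 = 128; 128 != 144 -> empty
(240,27): row=0b11110000, col=0b11011, row AND col = 0b10000 = 16; 16 != 27 -> empty
(60,51): row=0b111100, col=0b110011, row AND col = 0b110000 = 48; 48 != 51 -> empty
(202,193): row=0b11001010, col=0b11000001, row AND col = 0b11000000 = 192; 192 != 193 -> empty
(55,28): row=0b110111, col=0b11100, row AND col = 0b10100 = 20; 20 != 28 -> empty
(133,50): row=0b10000101, col=0b110010, row AND col = 0b0 = 0; 0 != 50 -> empty
(223,47): row=0b11011111, col=0b101111, row AND col = 0b1111 = 15; 15 != 47 -> empty
(21,17): row=0b10101, col=0b10001, row AND col = 0b10001 = 17; 17 == 17 -> filled
(30,8): row=0b11110, col=0b1000, row AND col = 0b1000 = 8; 8 == 8 -> filled
(180,55): row=0b10110100, col=0b110111, row AND col = 0b110100 = 52; 52 != 55 -> empty
(81,31): row=0b1010001, col=0b11111, row AND col = 0b10001 = 17; 17 != 31 -> empty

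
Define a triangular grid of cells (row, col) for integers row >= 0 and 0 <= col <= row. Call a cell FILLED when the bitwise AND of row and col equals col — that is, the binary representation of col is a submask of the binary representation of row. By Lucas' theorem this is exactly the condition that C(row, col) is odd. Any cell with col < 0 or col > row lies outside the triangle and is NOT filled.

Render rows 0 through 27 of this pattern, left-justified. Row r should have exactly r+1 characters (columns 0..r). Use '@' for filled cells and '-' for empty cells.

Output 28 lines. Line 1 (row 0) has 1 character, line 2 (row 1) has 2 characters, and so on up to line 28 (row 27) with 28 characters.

r0=0: @
r1=1: @@
r2=10: @-@
r3=11: @@@@
r4=100: @---@
r5=101: @@--@@
r6=110: @-@-@-@
r7=111: @@@@@@@@
r8=1000: @-------@
r9=1001: @@------@@
r10=1010: @-@-----@-@
r11=1011: @@@@----@@@@
r12=1100: @---@---@---@
r13=1101: @@--@@--@@--@@
r14=1110: @-@-@-@-@-@-@-@
r15=1111: @@@@@@@@@@@@@@@@
r16=10000: @---------------@
r17=10001: @@--------------@@
r18=10010: @-@-------------@-@
r19=10011: @@@@------------@@@@
r20=10100: @---@-----------@---@
r21=10101: @@--@@----------@@--@@
r22=10110: @-@-@-@---------@-@-@-@
r23=10111: @@@@@@@@--------@@@@@@@@
r24=11000: @-------@-------@-------@
r25=11001: @@------@@------@@------@@
r26=11010: @-@-----@-@-----@-@-----@-@
r27=11011: @@@@----@@@@----@@@@----@@@@

Answer: @
@@
@-@
@@@@
@---@
@@--@@
@-@-@-@
@@@@@@@@
@-------@
@@------@@
@-@-----@-@
@@@@----@@@@
@---@---@---@
@@--@@--@@--@@
@-@-@-@-@-@-@-@
@@@@@@@@@@@@@@@@
@---------------@
@@--------------@@
@-@-------------@-@
@@@@------------@@@@
@---@-----------@---@
@@--@@----------@@--@@
@-@-@-@---------@-@-@-@
@@@@@@@@--------@@@@@@@@
@-------@-------@-------@
@@------@@------@@------@@
@-@-----@-@-----@-@-----@-@
@@@@----@@@@----@@@@----@@@@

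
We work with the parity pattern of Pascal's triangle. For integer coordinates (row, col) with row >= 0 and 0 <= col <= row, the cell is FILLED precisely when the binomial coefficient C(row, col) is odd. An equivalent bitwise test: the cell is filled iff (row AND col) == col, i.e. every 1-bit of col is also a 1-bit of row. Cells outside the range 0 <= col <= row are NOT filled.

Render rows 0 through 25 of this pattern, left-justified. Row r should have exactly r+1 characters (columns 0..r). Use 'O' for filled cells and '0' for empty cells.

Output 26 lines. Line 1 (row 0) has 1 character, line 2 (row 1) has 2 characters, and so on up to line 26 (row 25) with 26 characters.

r0=0: O
r1=1: OO
r2=10: O0O
r3=11: OOOO
r4=100: O000O
r5=101: OO00OO
r6=110: O0O0O0O
r7=111: OOOOOOOO
r8=1000: O0000000O
r9=1001: OO000000OO
r10=1010: O0O00000O0O
r11=1011: OOOO0000OOOO
r12=1100: O000O000O000O
r13=1101: OO00OO00OO00OO
r14=1110: O0O0O0O0O0O0O0O
r15=1111: OOOOOOOOOOOOOOOO
r16=10000: O000000000000000O
r17=10001: OO00000000000000OO
r18=10010: O0O0000000000000O0O
r19=10011: OOOO000000000000OOOO
r20=10100: O000O00000000000O000O
r21=10101: OO00OO0000000000OO00OO
r22=10110: O0O0O0O000000000O0O0O0O
r23=10111: OOOOOOOO00000000OOOOOOOO
r24=11000: O0000000O0000000O0000000O
r25=11001: OO000000OO000000OO000000OO

Answer: O
OO
O0O
OOOO
O000O
OO00OO
O0O0O0O
OOOOOOOO
O0000000O
OO000000OO
O0O00000O0O
OOOO0000OOOO
O000O000O000O
OO00OO00OO00OO
O0O0O0O0O0O0O0O
OOOOOOOOOOOOOOOO
O000000000000000O
OO00000000000000OO
O0O0000000000000O0O
OOOO000000000000OOOO
O000O00000000000O000O
OO00OO0000000000OO00OO
O0O0O0O000000000O0O0O0O
OOOOOOOO00000000OOOOOOOO
O0000000O0000000O0000000O
OO000000OO000000OO000000OO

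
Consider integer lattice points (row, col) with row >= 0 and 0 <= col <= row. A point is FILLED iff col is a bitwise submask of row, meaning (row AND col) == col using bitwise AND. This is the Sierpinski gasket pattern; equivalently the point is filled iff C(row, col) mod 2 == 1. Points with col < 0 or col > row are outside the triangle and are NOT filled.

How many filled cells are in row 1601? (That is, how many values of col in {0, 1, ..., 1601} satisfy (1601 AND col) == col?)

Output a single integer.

1601 in binary = 11001000001
popcount(1601) = number of 1-bits in 11001000001 = 4
A col c satisfies (1601 AND c) == c iff every set bit of c is also set in 1601; each of the 4 set bits of 1601 can independently be on or off in c.
count = 2^4 = 16

Answer: 16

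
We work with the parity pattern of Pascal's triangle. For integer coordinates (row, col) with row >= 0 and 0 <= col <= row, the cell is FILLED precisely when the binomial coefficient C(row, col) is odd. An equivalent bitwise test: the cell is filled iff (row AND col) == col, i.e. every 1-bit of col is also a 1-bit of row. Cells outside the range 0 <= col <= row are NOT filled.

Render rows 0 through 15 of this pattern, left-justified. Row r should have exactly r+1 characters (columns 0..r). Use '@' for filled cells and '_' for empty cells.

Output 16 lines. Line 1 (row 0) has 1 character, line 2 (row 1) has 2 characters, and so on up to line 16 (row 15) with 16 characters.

r0=0: @
r1=1: @@
r2=10: @_@
r3=11: @@@@
r4=100: @___@
r5=101: @@__@@
r6=110: @_@_@_@
r7=111: @@@@@@@@
r8=1000: @_______@
r9=1001: @@______@@
r10=1010: @_@_____@_@
r11=1011: @@@@____@@@@
r12=1100: @___@___@___@
r13=1101: @@__@@__@@__@@
r14=1110: @_@_@_@_@_@_@_@
r15=1111: @@@@@@@@@@@@@@@@

Answer: @
@@
@_@
@@@@
@___@
@@__@@
@_@_@_@
@@@@@@@@
@_______@
@@______@@
@_@_____@_@
@@@@____@@@@
@___@___@___@
@@__@@__@@__@@
@_@_@_@_@_@_@_@
@@@@@@@@@@@@@@@@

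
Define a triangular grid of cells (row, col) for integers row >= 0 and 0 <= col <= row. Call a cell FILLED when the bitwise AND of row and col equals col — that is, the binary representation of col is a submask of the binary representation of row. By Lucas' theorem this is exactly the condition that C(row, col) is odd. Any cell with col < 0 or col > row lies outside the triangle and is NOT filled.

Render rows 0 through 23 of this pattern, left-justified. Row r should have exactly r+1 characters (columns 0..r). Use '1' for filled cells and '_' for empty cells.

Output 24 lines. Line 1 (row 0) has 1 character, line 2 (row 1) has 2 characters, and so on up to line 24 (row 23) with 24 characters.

r0=0: 1
r1=1: 11
r2=10: 1_1
r3=11: 1111
r4=100: 1___1
r5=101: 11__11
r6=110: 1_1_1_1
r7=111: 11111111
r8=1000: 1_______1
r9=1001: 11______11
r10=1010: 1_1_____1_1
r11=1011: 1111____1111
r12=1100: 1___1___1___1
r13=1101: 11__11__11__11
r14=1110: 1_1_1_1_1_1_1_1
r15=1111: 1111111111111111
r16=10000: 1_______________1
r17=10001: 11______________11
r18=10010: 1_1_____________1_1
r19=10011: 1111____________1111
r20=10100: 1___1___________1___1
r21=10101: 11__11__________11__11
r22=10110: 1_1_1_1_________1_1_1_1
r23=10111: 11111111________11111111

Answer: 1
11
1_1
1111
1___1
11__11
1_1_1_1
11111111
1_______1
11______11
1_1_____1_1
1111____1111
1___1___1___1
11__11__11__11
1_1_1_1_1_1_1_1
1111111111111111
1_______________1
11______________11
1_1_____________1_1
1111____________1111
1___1___________1___1
11__11__________11__11
1_1_1_1_________1_1_1_1
11111111________11111111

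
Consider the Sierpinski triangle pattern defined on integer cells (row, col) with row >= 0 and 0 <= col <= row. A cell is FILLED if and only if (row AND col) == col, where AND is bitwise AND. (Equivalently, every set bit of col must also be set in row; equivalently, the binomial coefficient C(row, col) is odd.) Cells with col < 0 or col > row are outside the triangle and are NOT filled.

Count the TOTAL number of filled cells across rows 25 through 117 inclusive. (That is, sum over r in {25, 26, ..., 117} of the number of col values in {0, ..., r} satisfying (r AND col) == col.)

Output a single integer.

r25=11001 pc3: +8 =8
r26=11010 pc3: +8 =16
r27=11011 pc4: +16 =32
r28=11100 pc3: +8 =40
r29=11101 pc4: +16 =56
r30=11110 pc4: +16 =72
r31=11111 pc5: +32 =104
r32=100000 pc1: +2 =106
r33=100001 pc2: +4 =110
r34=100010 pc2: +4 =114
r35=100011 pc3: +8 =122
r36=100100 pc2: +4 =126
r37=100101 pc3: +8 =134
r38=100110 pc3: +8 =142
r39=100111 pc4: +16 =158
r40=101000 pc2: +4 =162
r41=101001 pc3: +8 =170
r42=101010 pc3: +8 =178
r43=101011 pc4: +16 =194
r44=101100 pc3: +8 =202
r45=101101 pc4: +16 =218
r46=101110 pc4: +16 =234
r47=101111 pc5: +32 =266
r48=110000 pc2: +4 =270
r49=110001 pc3: +8 =278
r50=110010 pc3: +8 =286
r51=110011 pc4: +16 =302
r52=110100 pc3: +8 =310
r53=110101 pc4: +16 =326
r54=110110 pc4: +16 =342
r55=110111 pc5: +32 =374
r56=111000 pc3: +8 =382
r57=111001 pc4: +16 =398
r58=111010 pc4: +16 =414
r59=111011 pc5: +32 =446
r60=111100 pc4: +16 =462
r61=111101 pc5: +32 =494
r62=111110 pc5: +32 =526
r63=111111 pc6: +64 =590
r64=1000000 pc1: +2 =592
r65=1000001 pc2: +4 =596
r66=1000010 pc2: +4 =600
r67=1000011 pc3: +8 =608
r68=1000100 pc2: +4 =612
r69=1000101 pc3: +8 =620
r70=1000110 pc3: +8 =628
r71=1000111 pc4: +16 =644
r72=1001000 pc2: +4 =648
r73=1001001 pc3: +8 =656
r74=1001010 pc3: +8 =664
r75=1001011 pc4: +16 =680
r76=1001100 pc3: +8 =688
r77=1001101 pc4: +16 =704
r78=1001110 pc4: +16 =720
r79=1001111 pc5: +32 =752
r80=1010000 pc2: +4 =756
r81=1010001 pc3: +8 =764
r82=1010010 pc3: +8 =772
r83=1010011 pc4: +16 =788
r84=1010100 pc3: +8 =796
r85=1010101 pc4: +16 =812
r86=1010110 pc4: +16 =828
r87=1010111 pc5: +32 =860
r88=1011000 pc3: +8 =868
r89=1011001 pc4: +16 =884
r90=1011010 pc4: +16 =900
r91=1011011 pc5: +32 =932
r92=1011100 pc4: +16 =948
r93=1011101 pc5: +32 =980
r94=1011110 pc5: +32 =1012
r95=1011111 pc6: +64 =1076
r96=1100000 pc2: +4 =1080
r97=1100001 pc3: +8 =1088
r98=1100010 pc3: +8 =1096
r99=1100011 pc4: +16 =1112
r100=1100100 pc3: +8 =1120
r101=1100101 pc4: +16 =1136
r102=1100110 pc4: +16 =1152
r103=1100111 pc5: +32 =1184
r104=1101000 pc3: +8 =1192
r105=1101001 pc4: +16 =1208
r106=1101010 pc4: +16 =1224
r107=1101011 pc5: +32 =1256
r108=1101100 pc4: +16 =1272
r109=1101101 pc5: +32 =1304
r110=1101110 pc5: +32 =1336
r111=1101111 pc6: +64 =1400
r112=1110000 pc3: +8 =1408
r113=1110001 pc4: +16 =1424
r114=1110010 pc4: +16 =1440
r115=1110011 pc5: +32 =1472
r116=1110100 pc4: +16 =1488
r117=1110101 pc5: +32 =1520

Answer: 1520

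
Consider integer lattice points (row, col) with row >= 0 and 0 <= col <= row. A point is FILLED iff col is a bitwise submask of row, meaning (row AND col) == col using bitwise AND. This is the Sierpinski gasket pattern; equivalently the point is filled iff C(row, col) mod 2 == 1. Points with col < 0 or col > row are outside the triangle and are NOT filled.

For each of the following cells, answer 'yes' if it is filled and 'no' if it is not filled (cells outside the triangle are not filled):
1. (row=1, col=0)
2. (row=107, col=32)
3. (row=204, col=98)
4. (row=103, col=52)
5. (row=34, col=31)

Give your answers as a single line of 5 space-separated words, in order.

(1,0): row=0b1, col=0b0, row AND col = 0b0 = 0; 0 == 0 -> filled
(107,32): row=0b1101011, col=0b100000, row AND col = 0b100000 = 32; 32 == 32 -> filled
(204,98): row=0b11001100, col=0b1100010, row AND col = 0b1000000 = 64; 64 != 98 -> empty
(103,52): row=0b1100111, col=0b110100, row AND col = 0b100100 = 36; 36 != 52 -> empty
(34,31): row=0b100010, col=0b11111, row AND col = 0b10 = 2; 2 != 31 -> empty

Answer: yes yes no no no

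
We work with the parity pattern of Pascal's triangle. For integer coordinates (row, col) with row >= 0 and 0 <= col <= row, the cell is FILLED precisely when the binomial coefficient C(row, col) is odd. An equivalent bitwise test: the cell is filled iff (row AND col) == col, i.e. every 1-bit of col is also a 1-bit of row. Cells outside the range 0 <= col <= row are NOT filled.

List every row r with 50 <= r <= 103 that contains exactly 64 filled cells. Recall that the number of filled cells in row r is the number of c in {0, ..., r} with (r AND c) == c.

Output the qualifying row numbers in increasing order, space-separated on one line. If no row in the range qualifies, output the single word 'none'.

Row r has 2^popcount(r) filled cells, so we need popcount(r) = log2(64) = 6.
Scan r = 50..103 and keep those with exactly 6 one-bits:
r=50=110010 popcount=3 -> skip
r=51=110011 popcount=4 -> skip
r=52=110100 popcount=3 -> skip
r=53=110101 popcount=4 -> skip
r=54=110110 popcount=4 -> skip
r=55=110111 popcount=5 -> skip
r=56=111000 popcount=3 -> skip
r=57=111001 popcount=4 -> skip
r=58=111010 popcount=4 -> skip
r=59=111011 popcount=5 -> skip
r=60=111100 popcount=4 -> skip
r=61=111101 popcount=5 -> skip
r=62=111110 popcount=5 -> skip
r=63=111111 popcount=6 -> KEEP
r=64=1000000 popcount=1 -> skip
r=65=1000001 popcount=2 -> skip
r=66=1000010 popcount=2 -> skip
r=67=1000011 popcount=3 -> skip
r=68=1000100 popcount=2 -> skip
r=69=1000101 popcount=3 -> skip
r=70=1000110 popcount=3 -> skip
r=71=1000111 popcount=4 -> skip
r=72=1001000 popcount=2 -> skip
r=73=1001001 popcount=3 -> skip
r=74=1001010 popcount=3 -> skip
r=75=1001011 popcount=4 -> skip
r=76=1001100 popcount=3 -> skip
r=77=1001101 popcount=4 -> skip
r=78=1001110 popcount=4 -> skip
r=79=1001111 popcount=5 -> skip
r=80=1010000 popcount=2 -> skip
r=81=1010001 popcount=3 -> skip
r=82=1010010 popcount=3 -> skip
r=83=1010011 popcount=4 -> skip
r=84=1010100 popcount=3 -> skip
r=85=1010101 popcount=4 -> skip
r=86=1010110 popcount=4 -> skip
r=87=1010111 popcount=5 -> skip
r=88=1011000 popcount=3 -> skip
r=89=1011001 popcount=4 -> skip
r=90=1011010 popcount=4 -> skip
r=91=1011011 popcount=5 -> skip
r=92=1011100 popcount=4 -> skip
r=93=1011101 popcount=5 -> skip
r=94=1011110 popcount=5 -> skip
r=95=1011111 popcount=6 -> KEEP
r=96=1100000 popcount=2 -> skip
r=97=1100001 popcount=3 -> skip
r=98=1100010 popcount=3 -> skip
r=99=1100011 popcount=4 -> skip
r=100=1100100 popcount=3 -> skip
r=101=1100101 popcount=4 -> skip
r=102=1100110 popcount=4 -> skip
r=103=1100111 popcount=5 -> skip
Kept rows: 63 95

Answer: 63 95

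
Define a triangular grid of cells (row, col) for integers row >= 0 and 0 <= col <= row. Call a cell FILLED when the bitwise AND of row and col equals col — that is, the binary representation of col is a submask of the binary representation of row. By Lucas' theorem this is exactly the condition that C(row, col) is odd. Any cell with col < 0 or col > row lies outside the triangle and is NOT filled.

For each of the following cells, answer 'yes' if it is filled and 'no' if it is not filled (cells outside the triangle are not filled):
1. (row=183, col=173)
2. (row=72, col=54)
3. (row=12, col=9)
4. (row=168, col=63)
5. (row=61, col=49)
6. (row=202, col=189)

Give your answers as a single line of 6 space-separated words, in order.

Answer: no no no no yes no

Derivation:
(183,173): row=0b10110111, col=0b10101101, row AND col = 0b10100101 = 165; 165 != 173 -> empty
(72,54): row=0b1001000, col=0b110110, row AND col = 0b0 = 0; 0 != 54 -> empty
(12,9): row=0b1100, col=0b1001, row AND col = 0b1000 = 8; 8 != 9 -> empty
(168,63): row=0b10101000, col=0b111111, row AND col = 0b101000 = 40; 40 != 63 -> empty
(61,49): row=0b111101, col=0b110001, row AND col = 0b110001 = 49; 49 == 49 -> filled
(202,189): row=0b11001010, col=0b10111101, row AND col = 0b10001000 = 136; 136 != 189 -> empty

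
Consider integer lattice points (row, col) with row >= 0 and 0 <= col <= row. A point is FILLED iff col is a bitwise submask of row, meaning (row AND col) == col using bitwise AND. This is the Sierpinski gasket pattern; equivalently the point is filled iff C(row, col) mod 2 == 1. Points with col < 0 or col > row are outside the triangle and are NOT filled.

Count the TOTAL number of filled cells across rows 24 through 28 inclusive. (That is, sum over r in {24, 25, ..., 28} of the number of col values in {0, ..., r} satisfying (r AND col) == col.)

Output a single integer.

r24=11000 pc2: +4 =4
r25=11001 pc3: +8 =12
r26=11010 pc3: +8 =20
r27=11011 pc4: +16 =36
r28=11100 pc3: +8 =44

Answer: 44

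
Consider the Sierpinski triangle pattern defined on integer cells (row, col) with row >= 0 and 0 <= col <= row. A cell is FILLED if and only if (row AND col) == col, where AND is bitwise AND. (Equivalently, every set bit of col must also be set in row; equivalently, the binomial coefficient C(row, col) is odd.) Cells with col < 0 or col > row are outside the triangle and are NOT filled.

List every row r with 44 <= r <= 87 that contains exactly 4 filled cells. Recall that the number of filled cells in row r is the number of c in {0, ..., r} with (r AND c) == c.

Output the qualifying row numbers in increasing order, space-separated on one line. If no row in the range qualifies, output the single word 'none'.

Answer: 48 65 66 68 72 80

Derivation:
Row r has 2^popcount(r) filled cells, so we need popcount(r) = log2(4) = 2.
Scan r = 44..87 and keep those with exactly 2 one-bits:
r=44=101100 popcount=3 -> skip
r=45=101101 popcount=4 -> skip
r=46=101110 popcount=4 -> skip
r=47=101111 popcount=5 -> skip
r=48=110000 popcount=2 -> KEEP
r=49=110001 popcount=3 -> skip
r=50=110010 popcount=3 -> skip
r=51=110011 popcount=4 -> skip
r=52=110100 popcount=3 -> skip
r=53=110101 popcount=4 -> skip
r=54=110110 popcount=4 -> skip
r=55=110111 popcount=5 -> skip
r=56=111000 popcount=3 -> skip
r=57=111001 popcount=4 -> skip
r=58=111010 popcount=4 -> skip
r=59=111011 popcount=5 -> skip
r=60=111100 popcount=4 -> skip
r=61=111101 popcount=5 -> skip
r=62=111110 popcount=5 -> skip
r=63=111111 popcount=6 -> skip
r=64=1000000 popcount=1 -> skip
r=65=1000001 popcount=2 -> KEEP
r=66=1000010 popcount=2 -> KEEP
r=67=1000011 popcount=3 -> skip
r=68=1000100 popcount=2 -> KEEP
r=69=1000101 popcount=3 -> skip
r=70=1000110 popcount=3 -> skip
r=71=1000111 popcount=4 -> skip
r=72=1001000 popcount=2 -> KEEP
r=73=1001001 popcount=3 -> skip
r=74=1001010 popcount=3 -> skip
r=75=1001011 popcount=4 -> skip
r=76=1001100 popcount=3 -> skip
r=77=1001101 popcount=4 -> skip
r=78=1001110 popcount=4 -> skip
r=79=1001111 popcount=5 -> skip
r=80=1010000 popcount=2 -> KEEP
r=81=1010001 popcount=3 -> skip
r=82=1010010 popcount=3 -> skip
r=83=1010011 popcount=4 -> skip
r=84=1010100 popcount=3 -> skip
r=85=1010101 popcount=4 -> skip
r=86=1010110 popcount=4 -> skip
r=87=1010111 popcount=5 -> skip
Kept rows: 48 65 66 68 72 80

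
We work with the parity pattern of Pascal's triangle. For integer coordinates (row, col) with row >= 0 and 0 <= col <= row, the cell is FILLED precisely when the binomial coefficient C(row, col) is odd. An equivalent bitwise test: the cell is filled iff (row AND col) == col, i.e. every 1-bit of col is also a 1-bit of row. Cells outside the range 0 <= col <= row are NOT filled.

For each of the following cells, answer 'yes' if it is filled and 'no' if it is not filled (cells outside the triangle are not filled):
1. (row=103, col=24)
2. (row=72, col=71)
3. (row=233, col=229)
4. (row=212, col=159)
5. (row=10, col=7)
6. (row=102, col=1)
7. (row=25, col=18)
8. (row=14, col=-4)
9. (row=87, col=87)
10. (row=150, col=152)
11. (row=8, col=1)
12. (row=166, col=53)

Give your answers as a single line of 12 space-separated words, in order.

(103,24): row=0b1100111, col=0b11000, row AND col = 0b0 = 0; 0 != 24 -> empty
(72,71): row=0b1001000, col=0b1000111, row AND col = 0b1000000 = 64; 64 != 71 -> empty
(233,229): row=0b11101001, col=0b11100101, row AND col = 0b11100001 = 225; 225 != 229 -> empty
(212,159): row=0b11010100, col=0b10011111, row AND col = 0b10010100 = 148; 148 != 159 -> empty
(10,7): row=0b1010, col=0b111, row AND col = 0b10 = 2; 2 != 7 -> empty
(102,1): row=0b1100110, col=0b1, row AND col = 0b0 = 0; 0 != 1 -> empty
(25,18): row=0b11001, col=0b10010, row AND col = 0b10000 = 16; 16 != 18 -> empty
(14,-4): col outside [0, 14] -> not filled
(87,87): row=0b1010111, col=0b1010111, row AND col = 0b1010111 = 87; 87 == 87 -> filled
(150,152): col outside [0, 150] -> not filled
(8,1): row=0b1000, col=0b1, row AND col = 0b0 = 0; 0 != 1 -> empty
(166,53): row=0b10100110, col=0b110101, row AND col = 0b100100 = 36; 36 != 53 -> empty

Answer: no no no no no no no no yes no no no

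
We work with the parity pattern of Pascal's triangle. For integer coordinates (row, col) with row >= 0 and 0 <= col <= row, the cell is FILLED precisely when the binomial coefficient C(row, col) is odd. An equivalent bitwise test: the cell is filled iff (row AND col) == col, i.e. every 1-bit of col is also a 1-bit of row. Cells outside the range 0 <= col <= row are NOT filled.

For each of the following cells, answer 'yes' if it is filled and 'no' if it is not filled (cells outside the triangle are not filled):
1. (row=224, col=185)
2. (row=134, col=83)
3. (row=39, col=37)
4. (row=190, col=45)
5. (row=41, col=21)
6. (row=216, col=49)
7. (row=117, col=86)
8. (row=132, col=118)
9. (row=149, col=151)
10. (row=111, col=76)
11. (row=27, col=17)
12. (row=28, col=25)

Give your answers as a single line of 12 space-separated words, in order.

(224,185): row=0b11100000, col=0b10111001, row AND col = 0b10100000 = 160; 160 != 185 -> empty
(134,83): row=0b10000110, col=0b1010011, row AND col = 0b10 = 2; 2 != 83 -> empty
(39,37): row=0b100111, col=0b100101, row AND col = 0b100101 = 37; 37 == 37 -> filled
(190,45): row=0b10111110, col=0b101101, row AND col = 0b101100 = 44; 44 != 45 -> empty
(41,21): row=0b101001, col=0b10101, row AND col = 0b1 = 1; 1 != 21 -> empty
(216,49): row=0b11011000, col=0b110001, row AND col = 0b10000 = 16; 16 != 49 -> empty
(117,86): row=0b1110101, col=0b1010110, row AND col = 0b1010100 = 84; 84 != 86 -> empty
(132,118): row=0b10000100, col=0b1110110, row AND col = 0b100 = 4; 4 != 118 -> empty
(149,151): col outside [0, 149] -> not filled
(111,76): row=0b1101111, col=0b1001100, row AND col = 0b1001100 = 76; 76 == 76 -> filled
(27,17): row=0b11011, col=0b10001, row AND col = 0b10001 = 17; 17 == 17 -> filled
(28,25): row=0b11100, col=0b11001, row AND col = 0b11000 = 24; 24 != 25 -> empty

Answer: no no yes no no no no no no yes yes no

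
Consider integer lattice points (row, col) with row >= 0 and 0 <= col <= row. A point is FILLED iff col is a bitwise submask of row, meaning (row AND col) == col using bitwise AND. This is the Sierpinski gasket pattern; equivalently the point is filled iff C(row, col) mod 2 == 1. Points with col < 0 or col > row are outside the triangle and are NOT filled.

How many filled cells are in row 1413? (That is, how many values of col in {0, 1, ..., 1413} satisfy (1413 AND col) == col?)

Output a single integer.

Answer: 32

Derivation:
1413 in binary = 10110000101
popcount(1413) = number of 1-bits in 10110000101 = 5
A col c satisfies (1413 AND c) == c iff every set bit of c is also set in 1413; each of the 5 set bits of 1413 can independently be on or off in c.
count = 2^5 = 32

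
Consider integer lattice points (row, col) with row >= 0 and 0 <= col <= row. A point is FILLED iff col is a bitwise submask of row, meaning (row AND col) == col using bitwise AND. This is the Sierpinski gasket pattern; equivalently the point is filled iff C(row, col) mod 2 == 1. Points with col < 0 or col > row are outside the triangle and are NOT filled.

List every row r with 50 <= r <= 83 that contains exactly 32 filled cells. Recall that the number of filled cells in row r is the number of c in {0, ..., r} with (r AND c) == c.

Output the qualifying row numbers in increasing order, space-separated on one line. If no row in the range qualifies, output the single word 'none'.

Answer: 55 59 61 62 79

Derivation:
Row r has 2^popcount(r) filled cells, so we need popcount(r) = log2(32) = 5.
Scan r = 50..83 and keep those with exactly 5 one-bits:
r=50=110010 popcount=3 -> skip
r=51=110011 popcount=4 -> skip
r=52=110100 popcount=3 -> skip
r=53=110101 popcount=4 -> skip
r=54=110110 popcount=4 -> skip
r=55=110111 popcount=5 -> KEEP
r=56=111000 popcount=3 -> skip
r=57=111001 popcount=4 -> skip
r=58=111010 popcount=4 -> skip
r=59=111011 popcount=5 -> KEEP
r=60=111100 popcount=4 -> skip
r=61=111101 popcount=5 -> KEEP
r=62=111110 popcount=5 -> KEEP
r=63=111111 popcount=6 -> skip
r=64=1000000 popcount=1 -> skip
r=65=1000001 popcount=2 -> skip
r=66=1000010 popcount=2 -> skip
r=67=1000011 popcount=3 -> skip
r=68=1000100 popcount=2 -> skip
r=69=1000101 popcount=3 -> skip
r=70=1000110 popcount=3 -> skip
r=71=1000111 popcount=4 -> skip
r=72=1001000 popcount=2 -> skip
r=73=1001001 popcount=3 -> skip
r=74=1001010 popcount=3 -> skip
r=75=1001011 popcount=4 -> skip
r=76=1001100 popcount=3 -> skip
r=77=1001101 popcount=4 -> skip
r=78=1001110 popcount=4 -> skip
r=79=1001111 popcount=5 -> KEEP
r=80=1010000 popcount=2 -> skip
r=81=1010001 popcount=3 -> skip
r=82=1010010 popcount=3 -> skip
r=83=1010011 popcount=4 -> skip
Kept rows: 55 59 61 62 79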